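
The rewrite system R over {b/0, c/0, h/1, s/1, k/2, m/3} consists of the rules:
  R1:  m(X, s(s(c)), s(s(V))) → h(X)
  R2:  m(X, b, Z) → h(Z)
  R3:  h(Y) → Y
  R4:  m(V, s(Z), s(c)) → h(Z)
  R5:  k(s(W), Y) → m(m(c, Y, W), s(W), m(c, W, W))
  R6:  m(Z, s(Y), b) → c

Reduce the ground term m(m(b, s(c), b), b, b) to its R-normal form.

b

1. m(m(b, s(c), b), b, b)  →  h(b)   [R2 at ε]
2. h(b)  →  b   [R3 at ε]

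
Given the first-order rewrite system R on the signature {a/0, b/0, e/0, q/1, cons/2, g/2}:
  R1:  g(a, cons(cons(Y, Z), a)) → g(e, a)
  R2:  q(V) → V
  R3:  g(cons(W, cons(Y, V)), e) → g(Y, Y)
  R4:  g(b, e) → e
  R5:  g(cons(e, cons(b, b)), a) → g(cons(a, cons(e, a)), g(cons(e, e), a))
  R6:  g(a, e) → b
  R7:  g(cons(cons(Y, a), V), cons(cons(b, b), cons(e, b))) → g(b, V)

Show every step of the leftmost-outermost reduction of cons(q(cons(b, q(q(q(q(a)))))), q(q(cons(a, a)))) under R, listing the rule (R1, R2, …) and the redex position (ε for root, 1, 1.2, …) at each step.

cons(cons(b, a), cons(a, a))

1. cons(q(cons(b, q(q(q(q(a)))))), q(q(cons(a, a))))  →  cons(cons(b, q(q(q(q(a))))), q(q(cons(a, a))))   [R2 at 1]
2. cons(cons(b, q(q(q(q(a))))), q(q(cons(a, a))))  →  cons(cons(b, q(q(q(a)))), q(q(cons(a, a))))   [R2 at 1.2]
3. cons(cons(b, q(q(q(a)))), q(q(cons(a, a))))  →  cons(cons(b, q(q(a))), q(q(cons(a, a))))   [R2 at 1.2]
4. cons(cons(b, q(q(a))), q(q(cons(a, a))))  →  cons(cons(b, q(a)), q(q(cons(a, a))))   [R2 at 1.2]
5. cons(cons(b, q(a)), q(q(cons(a, a))))  →  cons(cons(b, a), q(q(cons(a, a))))   [R2 at 1.2]
6. cons(cons(b, a), q(q(cons(a, a))))  →  cons(cons(b, a), q(cons(a, a)))   [R2 at 2]
7. cons(cons(b, a), q(cons(a, a)))  →  cons(cons(b, a), cons(a, a))   [R2 at 2]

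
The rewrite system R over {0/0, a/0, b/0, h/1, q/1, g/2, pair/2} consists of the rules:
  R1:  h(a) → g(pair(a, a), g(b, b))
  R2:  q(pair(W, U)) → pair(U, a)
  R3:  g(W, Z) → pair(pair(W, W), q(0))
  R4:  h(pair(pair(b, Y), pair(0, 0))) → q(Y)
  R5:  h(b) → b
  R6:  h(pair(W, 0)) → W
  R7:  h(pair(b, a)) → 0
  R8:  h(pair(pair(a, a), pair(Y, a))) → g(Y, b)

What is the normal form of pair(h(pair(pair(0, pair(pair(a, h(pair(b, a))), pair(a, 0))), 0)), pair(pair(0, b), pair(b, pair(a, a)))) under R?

pair(pair(0, pair(pair(a, 0), pair(a, 0))), pair(pair(0, b), pair(b, pair(a, a))))

1. pair(h(pair(pair(0, pair(pair(a, h(pair(b, a))), pair(a, 0))), 0)), pair(pair(0, b), pair(b, pair(a, a))))  →  pair(pair(0, pair(pair(a, h(pair(b, a))), pair(a, 0))), pair(pair(0, b), pair(b, pair(a, a))))   [R6 at 1]
2. pair(pair(0, pair(pair(a, h(pair(b, a))), pair(a, 0))), pair(pair(0, b), pair(b, pair(a, a))))  →  pair(pair(0, pair(pair(a, 0), pair(a, 0))), pair(pair(0, b), pair(b, pair(a, a))))   [R7 at 1.2.1.2]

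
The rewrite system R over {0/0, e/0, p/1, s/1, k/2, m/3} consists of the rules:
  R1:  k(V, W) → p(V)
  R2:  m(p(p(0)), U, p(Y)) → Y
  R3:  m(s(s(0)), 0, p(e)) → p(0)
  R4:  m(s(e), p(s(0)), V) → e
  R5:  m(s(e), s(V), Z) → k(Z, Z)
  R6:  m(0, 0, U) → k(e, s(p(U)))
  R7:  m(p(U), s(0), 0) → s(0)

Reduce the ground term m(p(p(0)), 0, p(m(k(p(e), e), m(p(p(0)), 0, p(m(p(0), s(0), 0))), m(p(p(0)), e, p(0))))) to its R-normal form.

1. m(p(p(0)), 0, p(m(k(p(e), e), m(p(p(0)), 0, p(m(p(0), s(0), 0))), m(p(p(0)), e, p(0)))))  →  m(k(p(e), e), m(p(p(0)), 0, p(m(p(0), s(0), 0))), m(p(p(0)), e, p(0)))   [R2 at ε]
2. m(k(p(e), e), m(p(p(0)), 0, p(m(p(0), s(0), 0))), m(p(p(0)), e, p(0)))  →  m(p(p(e)), m(p(p(0)), 0, p(m(p(0), s(0), 0))), m(p(p(0)), e, p(0)))   [R1 at 1]
3. m(p(p(e)), m(p(p(0)), 0, p(m(p(0), s(0), 0))), m(p(p(0)), e, p(0)))  →  m(p(p(e)), m(p(0), s(0), 0), m(p(p(0)), e, p(0)))   [R2 at 2]
4. m(p(p(e)), m(p(0), s(0), 0), m(p(p(0)), e, p(0)))  →  m(p(p(e)), s(0), m(p(p(0)), e, p(0)))   [R7 at 2]
5. m(p(p(e)), s(0), m(p(p(0)), e, p(0)))  →  m(p(p(e)), s(0), 0)   [R2 at 3]
6. m(p(p(e)), s(0), 0)  →  s(0)   [R7 at ε]

s(0)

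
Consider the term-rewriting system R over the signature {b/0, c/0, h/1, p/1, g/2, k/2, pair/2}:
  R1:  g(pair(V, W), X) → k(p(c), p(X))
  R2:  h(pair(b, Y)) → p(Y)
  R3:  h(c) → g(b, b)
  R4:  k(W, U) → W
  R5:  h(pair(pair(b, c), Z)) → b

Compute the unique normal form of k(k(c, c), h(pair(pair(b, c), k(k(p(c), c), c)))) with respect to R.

c

1. k(k(c, c), h(pair(pair(b, c), k(k(p(c), c), c))))  →  k(c, c)   [R4 at ε]
2. k(c, c)  →  c   [R4 at ε]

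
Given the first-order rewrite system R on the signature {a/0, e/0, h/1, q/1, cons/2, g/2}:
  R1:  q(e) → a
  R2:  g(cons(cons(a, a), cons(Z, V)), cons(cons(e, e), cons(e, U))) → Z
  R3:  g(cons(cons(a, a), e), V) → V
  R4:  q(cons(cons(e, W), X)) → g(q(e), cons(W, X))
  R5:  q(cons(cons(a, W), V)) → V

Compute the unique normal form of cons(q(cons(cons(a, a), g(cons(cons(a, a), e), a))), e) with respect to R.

1. cons(q(cons(cons(a, a), g(cons(cons(a, a), e), a))), e)  →  cons(g(cons(cons(a, a), e), a), e)   [R5 at 1]
2. cons(g(cons(cons(a, a), e), a), e)  →  cons(a, e)   [R3 at 1]

cons(a, e)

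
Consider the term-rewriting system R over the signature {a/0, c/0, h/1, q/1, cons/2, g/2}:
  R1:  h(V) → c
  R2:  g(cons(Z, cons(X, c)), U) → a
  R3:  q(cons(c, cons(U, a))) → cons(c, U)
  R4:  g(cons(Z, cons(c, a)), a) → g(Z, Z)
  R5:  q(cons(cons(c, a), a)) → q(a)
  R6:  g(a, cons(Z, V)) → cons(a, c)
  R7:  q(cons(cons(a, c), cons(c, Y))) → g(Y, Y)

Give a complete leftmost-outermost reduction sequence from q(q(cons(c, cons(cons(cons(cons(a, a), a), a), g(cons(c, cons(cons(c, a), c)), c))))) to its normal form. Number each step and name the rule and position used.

1. q(q(cons(c, cons(cons(cons(cons(a, a), a), a), g(cons(c, cons(cons(c, a), c)), c)))))  →  q(q(cons(c, cons(cons(cons(cons(a, a), a), a), a))))   [R2 at 1.1.2.2]
2. q(q(cons(c, cons(cons(cons(cons(a, a), a), a), a))))  →  q(cons(c, cons(cons(cons(a, a), a), a)))   [R3 at 1]
3. q(cons(c, cons(cons(cons(a, a), a), a)))  →  cons(c, cons(cons(a, a), a))   [R3 at ε]

cons(c, cons(cons(a, a), a))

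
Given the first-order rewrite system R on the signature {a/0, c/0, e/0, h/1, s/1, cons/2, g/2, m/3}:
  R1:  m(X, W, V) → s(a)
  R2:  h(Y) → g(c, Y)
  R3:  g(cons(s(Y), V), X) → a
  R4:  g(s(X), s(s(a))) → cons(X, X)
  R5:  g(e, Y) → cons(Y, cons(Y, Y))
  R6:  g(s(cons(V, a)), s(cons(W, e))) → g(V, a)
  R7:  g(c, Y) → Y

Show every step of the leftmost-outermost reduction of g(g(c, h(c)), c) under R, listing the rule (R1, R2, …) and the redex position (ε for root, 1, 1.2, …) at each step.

c

1. g(g(c, h(c)), c)  →  g(h(c), c)   [R7 at 1]
2. g(h(c), c)  →  g(g(c, c), c)   [R2 at 1]
3. g(g(c, c), c)  →  g(c, c)   [R7 at 1]
4. g(c, c)  →  c   [R7 at ε]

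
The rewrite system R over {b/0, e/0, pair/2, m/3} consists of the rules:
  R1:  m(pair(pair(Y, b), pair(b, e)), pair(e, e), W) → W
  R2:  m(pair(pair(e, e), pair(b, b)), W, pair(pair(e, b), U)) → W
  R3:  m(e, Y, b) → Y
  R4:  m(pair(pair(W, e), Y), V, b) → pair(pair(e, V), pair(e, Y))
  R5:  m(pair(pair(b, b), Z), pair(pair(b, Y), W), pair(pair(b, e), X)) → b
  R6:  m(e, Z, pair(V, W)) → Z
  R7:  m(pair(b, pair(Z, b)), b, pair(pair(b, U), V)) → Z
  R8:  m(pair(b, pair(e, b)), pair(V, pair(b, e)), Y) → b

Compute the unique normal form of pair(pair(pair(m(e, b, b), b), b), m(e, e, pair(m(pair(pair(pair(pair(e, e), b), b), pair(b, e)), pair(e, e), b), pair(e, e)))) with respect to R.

pair(pair(pair(b, b), b), e)

1. pair(pair(pair(m(e, b, b), b), b), m(e, e, pair(m(pair(pair(pair(pair(e, e), b), b), pair(b, e)), pair(e, e), b), pair(e, e))))  →  pair(pair(pair(b, b), b), m(e, e, pair(m(pair(pair(pair(pair(e, e), b), b), pair(b, e)), pair(e, e), b), pair(e, e))))   [R3 at 1.1.1]
2. pair(pair(pair(b, b), b), m(e, e, pair(m(pair(pair(pair(pair(e, e), b), b), pair(b, e)), pair(e, e), b), pair(e, e))))  →  pair(pair(pair(b, b), b), e)   [R6 at 2]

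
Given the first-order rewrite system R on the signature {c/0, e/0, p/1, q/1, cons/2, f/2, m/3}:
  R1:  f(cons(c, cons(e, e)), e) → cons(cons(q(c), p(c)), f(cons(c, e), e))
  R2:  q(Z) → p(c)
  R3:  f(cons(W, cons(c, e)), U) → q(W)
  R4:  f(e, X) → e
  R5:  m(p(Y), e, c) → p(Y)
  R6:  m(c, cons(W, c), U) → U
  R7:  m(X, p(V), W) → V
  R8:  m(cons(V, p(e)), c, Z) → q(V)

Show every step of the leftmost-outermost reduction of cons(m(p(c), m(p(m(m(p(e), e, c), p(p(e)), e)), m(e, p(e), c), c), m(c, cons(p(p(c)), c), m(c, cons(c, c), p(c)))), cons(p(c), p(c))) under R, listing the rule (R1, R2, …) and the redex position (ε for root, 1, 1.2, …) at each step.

cons(p(e), cons(p(c), p(c)))

1. cons(m(p(c), m(p(m(m(p(e), e, c), p(p(e)), e)), m(e, p(e), c), c), m(c, cons(p(p(c)), c), m(c, cons(c, c), p(c)))), cons(p(c), p(c)))  →  cons(m(p(c), m(p(p(e)), m(e, p(e), c), c), m(c, cons(p(p(c)), c), m(c, cons(c, c), p(c)))), cons(p(c), p(c)))   [R7 at 1.2.1.1]
2. cons(m(p(c), m(p(p(e)), m(e, p(e), c), c), m(c, cons(p(p(c)), c), m(c, cons(c, c), p(c)))), cons(p(c), p(c)))  →  cons(m(p(c), m(p(p(e)), e, c), m(c, cons(p(p(c)), c), m(c, cons(c, c), p(c)))), cons(p(c), p(c)))   [R7 at 1.2.2]
3. cons(m(p(c), m(p(p(e)), e, c), m(c, cons(p(p(c)), c), m(c, cons(c, c), p(c)))), cons(p(c), p(c)))  →  cons(m(p(c), p(p(e)), m(c, cons(p(p(c)), c), m(c, cons(c, c), p(c)))), cons(p(c), p(c)))   [R5 at 1.2]
4. cons(m(p(c), p(p(e)), m(c, cons(p(p(c)), c), m(c, cons(c, c), p(c)))), cons(p(c), p(c)))  →  cons(p(e), cons(p(c), p(c)))   [R7 at 1]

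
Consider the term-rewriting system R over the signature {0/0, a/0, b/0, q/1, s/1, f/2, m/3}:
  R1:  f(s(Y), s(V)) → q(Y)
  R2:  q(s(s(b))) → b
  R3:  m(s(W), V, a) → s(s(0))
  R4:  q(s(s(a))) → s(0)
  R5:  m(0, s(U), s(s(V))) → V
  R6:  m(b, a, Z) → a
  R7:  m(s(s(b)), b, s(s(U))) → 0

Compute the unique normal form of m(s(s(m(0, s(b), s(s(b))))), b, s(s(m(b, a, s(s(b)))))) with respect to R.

1. m(s(s(m(0, s(b), s(s(b))))), b, s(s(m(b, a, s(s(b))))))  →  m(s(s(b)), b, s(s(m(b, a, s(s(b))))))   [R5 at 1.1.1]
2. m(s(s(b)), b, s(s(m(b, a, s(s(b))))))  →  0   [R7 at ε]

0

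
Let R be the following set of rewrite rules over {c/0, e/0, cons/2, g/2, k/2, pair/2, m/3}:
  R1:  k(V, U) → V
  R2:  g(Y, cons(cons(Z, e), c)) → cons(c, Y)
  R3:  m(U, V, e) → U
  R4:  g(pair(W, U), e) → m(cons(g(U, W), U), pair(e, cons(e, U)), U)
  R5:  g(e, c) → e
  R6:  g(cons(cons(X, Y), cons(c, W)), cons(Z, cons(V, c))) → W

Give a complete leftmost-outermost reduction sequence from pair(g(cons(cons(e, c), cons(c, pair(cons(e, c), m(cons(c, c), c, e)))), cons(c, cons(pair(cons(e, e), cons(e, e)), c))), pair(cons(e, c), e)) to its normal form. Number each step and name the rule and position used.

1. pair(g(cons(cons(e, c), cons(c, pair(cons(e, c), m(cons(c, c), c, e)))), cons(c, cons(pair(cons(e, e), cons(e, e)), c))), pair(cons(e, c), e))  →  pair(pair(cons(e, c), m(cons(c, c), c, e)), pair(cons(e, c), e))   [R6 at 1]
2. pair(pair(cons(e, c), m(cons(c, c), c, e)), pair(cons(e, c), e))  →  pair(pair(cons(e, c), cons(c, c)), pair(cons(e, c), e))   [R3 at 1.2]

pair(pair(cons(e, c), cons(c, c)), pair(cons(e, c), e))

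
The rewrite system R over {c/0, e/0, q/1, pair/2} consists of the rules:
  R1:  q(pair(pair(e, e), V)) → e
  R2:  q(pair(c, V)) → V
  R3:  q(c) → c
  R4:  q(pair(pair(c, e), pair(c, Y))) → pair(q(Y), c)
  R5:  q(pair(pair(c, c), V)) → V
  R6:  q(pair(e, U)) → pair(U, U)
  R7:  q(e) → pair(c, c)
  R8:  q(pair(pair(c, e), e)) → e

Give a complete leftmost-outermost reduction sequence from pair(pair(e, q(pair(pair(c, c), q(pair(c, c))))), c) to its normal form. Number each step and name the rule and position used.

pair(pair(e, c), c)

1. pair(pair(e, q(pair(pair(c, c), q(pair(c, c))))), c)  →  pair(pair(e, q(pair(c, c))), c)   [R5 at 1.2]
2. pair(pair(e, q(pair(c, c))), c)  →  pair(pair(e, c), c)   [R2 at 1.2]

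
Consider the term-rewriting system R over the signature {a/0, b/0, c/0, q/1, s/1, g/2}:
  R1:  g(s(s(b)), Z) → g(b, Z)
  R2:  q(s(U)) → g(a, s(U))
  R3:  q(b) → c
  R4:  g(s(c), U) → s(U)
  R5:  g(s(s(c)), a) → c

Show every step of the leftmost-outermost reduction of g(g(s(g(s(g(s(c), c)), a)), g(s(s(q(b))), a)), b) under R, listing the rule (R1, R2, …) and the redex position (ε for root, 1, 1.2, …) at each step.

1. g(g(s(g(s(g(s(c), c)), a)), g(s(s(q(b))), a)), b)  →  g(g(s(g(s(s(c)), a)), g(s(s(q(b))), a)), b)   [R4 at 1.1.1.1.1]
2. g(g(s(g(s(s(c)), a)), g(s(s(q(b))), a)), b)  →  g(g(s(c), g(s(s(q(b))), a)), b)   [R5 at 1.1.1]
3. g(g(s(c), g(s(s(q(b))), a)), b)  →  g(s(g(s(s(q(b))), a)), b)   [R4 at 1]
4. g(s(g(s(s(q(b))), a)), b)  →  g(s(g(s(s(c)), a)), b)   [R3 at 1.1.1.1.1]
5. g(s(g(s(s(c)), a)), b)  →  g(s(c), b)   [R5 at 1.1]
6. g(s(c), b)  →  s(b)   [R4 at ε]

s(b)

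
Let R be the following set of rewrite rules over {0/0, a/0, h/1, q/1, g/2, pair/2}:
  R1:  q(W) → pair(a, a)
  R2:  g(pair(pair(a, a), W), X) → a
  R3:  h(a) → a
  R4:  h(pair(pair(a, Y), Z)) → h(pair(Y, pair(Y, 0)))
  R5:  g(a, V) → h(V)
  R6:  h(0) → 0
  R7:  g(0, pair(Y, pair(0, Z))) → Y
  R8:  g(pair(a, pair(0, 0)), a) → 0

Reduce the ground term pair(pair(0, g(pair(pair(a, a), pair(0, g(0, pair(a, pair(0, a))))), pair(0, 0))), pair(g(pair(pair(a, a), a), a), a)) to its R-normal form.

pair(pair(0, a), pair(a, a))

1. pair(pair(0, g(pair(pair(a, a), pair(0, g(0, pair(a, pair(0, a))))), pair(0, 0))), pair(g(pair(pair(a, a), a), a), a))  →  pair(pair(0, a), pair(g(pair(pair(a, a), a), a), a))   [R2 at 1.2]
2. pair(pair(0, a), pair(g(pair(pair(a, a), a), a), a))  →  pair(pair(0, a), pair(a, a))   [R2 at 2.1]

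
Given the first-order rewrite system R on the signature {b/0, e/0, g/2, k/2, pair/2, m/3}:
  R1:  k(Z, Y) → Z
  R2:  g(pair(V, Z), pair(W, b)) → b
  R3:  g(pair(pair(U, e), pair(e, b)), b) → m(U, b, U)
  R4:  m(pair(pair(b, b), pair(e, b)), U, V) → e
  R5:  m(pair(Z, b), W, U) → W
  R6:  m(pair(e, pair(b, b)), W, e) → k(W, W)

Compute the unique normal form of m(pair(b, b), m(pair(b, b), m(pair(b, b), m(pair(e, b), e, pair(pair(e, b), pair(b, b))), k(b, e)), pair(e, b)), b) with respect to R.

e

1. m(pair(b, b), m(pair(b, b), m(pair(b, b), m(pair(e, b), e, pair(pair(e, b), pair(b, b))), k(b, e)), pair(e, b)), b)  →  m(pair(b, b), m(pair(b, b), m(pair(e, b), e, pair(pair(e, b), pair(b, b))), k(b, e)), pair(e, b))   [R5 at ε]
2. m(pair(b, b), m(pair(b, b), m(pair(e, b), e, pair(pair(e, b), pair(b, b))), k(b, e)), pair(e, b))  →  m(pair(b, b), m(pair(e, b), e, pair(pair(e, b), pair(b, b))), k(b, e))   [R5 at ε]
3. m(pair(b, b), m(pair(e, b), e, pair(pair(e, b), pair(b, b))), k(b, e))  →  m(pair(e, b), e, pair(pair(e, b), pair(b, b)))   [R5 at ε]
4. m(pair(e, b), e, pair(pair(e, b), pair(b, b)))  →  e   [R5 at ε]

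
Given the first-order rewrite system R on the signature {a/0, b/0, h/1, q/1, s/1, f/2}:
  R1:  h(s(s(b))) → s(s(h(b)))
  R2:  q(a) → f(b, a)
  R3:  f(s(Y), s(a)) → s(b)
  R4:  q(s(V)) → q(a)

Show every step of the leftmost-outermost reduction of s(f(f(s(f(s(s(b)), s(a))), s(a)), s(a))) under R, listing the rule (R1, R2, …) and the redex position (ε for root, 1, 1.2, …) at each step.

1. s(f(f(s(f(s(s(b)), s(a))), s(a)), s(a)))  →  s(f(s(b), s(a)))   [R3 at 1.1]
2. s(f(s(b), s(a)))  →  s(s(b))   [R3 at 1]

s(s(b))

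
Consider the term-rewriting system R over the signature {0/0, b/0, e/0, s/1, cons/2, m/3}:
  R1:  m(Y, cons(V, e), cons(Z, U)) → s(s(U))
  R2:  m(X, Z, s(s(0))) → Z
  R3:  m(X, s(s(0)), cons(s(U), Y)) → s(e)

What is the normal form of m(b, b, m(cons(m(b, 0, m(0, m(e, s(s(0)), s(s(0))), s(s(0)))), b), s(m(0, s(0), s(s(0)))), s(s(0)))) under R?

b

1. m(b, b, m(cons(m(b, 0, m(0, m(e, s(s(0)), s(s(0))), s(s(0)))), b), s(m(0, s(0), s(s(0)))), s(s(0))))  →  m(b, b, s(m(0, s(0), s(s(0)))))   [R2 at 3]
2. m(b, b, s(m(0, s(0), s(s(0)))))  →  m(b, b, s(s(0)))   [R2 at 3.1]
3. m(b, b, s(s(0)))  →  b   [R2 at ε]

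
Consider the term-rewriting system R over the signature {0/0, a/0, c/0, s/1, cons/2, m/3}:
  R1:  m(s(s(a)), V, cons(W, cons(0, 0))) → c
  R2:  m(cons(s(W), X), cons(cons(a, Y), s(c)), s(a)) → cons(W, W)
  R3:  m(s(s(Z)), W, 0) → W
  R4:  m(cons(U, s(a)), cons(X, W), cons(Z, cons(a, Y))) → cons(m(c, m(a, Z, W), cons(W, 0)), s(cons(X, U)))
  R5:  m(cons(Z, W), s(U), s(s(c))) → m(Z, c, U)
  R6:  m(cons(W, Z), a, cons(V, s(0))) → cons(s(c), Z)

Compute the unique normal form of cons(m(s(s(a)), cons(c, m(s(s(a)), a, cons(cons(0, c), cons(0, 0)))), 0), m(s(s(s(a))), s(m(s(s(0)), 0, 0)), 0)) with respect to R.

cons(cons(c, c), s(0))

1. cons(m(s(s(a)), cons(c, m(s(s(a)), a, cons(cons(0, c), cons(0, 0)))), 0), m(s(s(s(a))), s(m(s(s(0)), 0, 0)), 0))  →  cons(cons(c, m(s(s(a)), a, cons(cons(0, c), cons(0, 0)))), m(s(s(s(a))), s(m(s(s(0)), 0, 0)), 0))   [R3 at 1]
2. cons(cons(c, m(s(s(a)), a, cons(cons(0, c), cons(0, 0)))), m(s(s(s(a))), s(m(s(s(0)), 0, 0)), 0))  →  cons(cons(c, c), m(s(s(s(a))), s(m(s(s(0)), 0, 0)), 0))   [R1 at 1.2]
3. cons(cons(c, c), m(s(s(s(a))), s(m(s(s(0)), 0, 0)), 0))  →  cons(cons(c, c), s(m(s(s(0)), 0, 0)))   [R3 at 2]
4. cons(cons(c, c), s(m(s(s(0)), 0, 0)))  →  cons(cons(c, c), s(0))   [R3 at 2.1]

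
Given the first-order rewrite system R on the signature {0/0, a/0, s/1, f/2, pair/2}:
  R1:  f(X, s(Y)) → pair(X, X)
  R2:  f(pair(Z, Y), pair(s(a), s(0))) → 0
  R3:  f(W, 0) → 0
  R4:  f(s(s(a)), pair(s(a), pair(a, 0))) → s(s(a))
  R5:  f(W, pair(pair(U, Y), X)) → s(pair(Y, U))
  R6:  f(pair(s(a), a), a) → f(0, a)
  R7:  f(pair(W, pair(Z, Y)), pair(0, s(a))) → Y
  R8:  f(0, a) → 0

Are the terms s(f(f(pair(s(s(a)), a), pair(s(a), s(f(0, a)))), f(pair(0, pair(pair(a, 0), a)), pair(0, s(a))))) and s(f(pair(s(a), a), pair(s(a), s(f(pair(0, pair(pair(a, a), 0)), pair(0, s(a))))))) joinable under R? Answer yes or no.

yes — NF(t₁) = s(0), NF(t₂) = s(0)

Reduce t₁ = s(f(f(pair(s(s(a)), a), pair(s(a), s(f(0, a)))), f(pair(0, pair(pair(a, 0), a)), pair(0, s(a))))):
1. s(f(f(pair(s(s(a)), a), pair(s(a), s(f(0, a)))), f(pair(0, pair(pair(a, 0), a)), pair(0, s(a)))))  →  s(f(f(pair(s(s(a)), a), pair(s(a), s(0))), f(pair(0, pair(pair(a, 0), a)), pair(0, s(a)))))   [R8 at 1.1.2.2.1]
2. s(f(f(pair(s(s(a)), a), pair(s(a), s(0))), f(pair(0, pair(pair(a, 0), a)), pair(0, s(a)))))  →  s(f(0, f(pair(0, pair(pair(a, 0), a)), pair(0, s(a)))))   [R2 at 1.1]
3. s(f(0, f(pair(0, pair(pair(a, 0), a)), pair(0, s(a)))))  →  s(f(0, a))   [R7 at 1.2]
4. s(f(0, a))  →  s(0)   [R8 at 1]

Reduce t₂ = s(f(pair(s(a), a), pair(s(a), s(f(pair(0, pair(pair(a, a), 0)), pair(0, s(a))))))):
1. s(f(pair(s(a), a), pair(s(a), s(f(pair(0, pair(pair(a, a), 0)), pair(0, s(a)))))))  →  s(f(pair(s(a), a), pair(s(a), s(0))))   [R7 at 1.2.2.1]
2. s(f(pair(s(a), a), pair(s(a), s(0))))  →  s(0)   [R2 at 1]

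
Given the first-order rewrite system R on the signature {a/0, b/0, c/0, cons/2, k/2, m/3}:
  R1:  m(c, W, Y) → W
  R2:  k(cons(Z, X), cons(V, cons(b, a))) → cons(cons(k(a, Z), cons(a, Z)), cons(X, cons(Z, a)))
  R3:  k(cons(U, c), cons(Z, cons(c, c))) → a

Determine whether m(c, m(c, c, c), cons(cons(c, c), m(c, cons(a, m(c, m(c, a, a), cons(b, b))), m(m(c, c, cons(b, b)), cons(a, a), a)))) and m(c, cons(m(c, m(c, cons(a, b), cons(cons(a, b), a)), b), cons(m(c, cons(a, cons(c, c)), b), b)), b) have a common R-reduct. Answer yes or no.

no — NF(t₁) = c, NF(t₂) = cons(cons(a, b), cons(cons(a, cons(c, c)), b))

Reduce t₁ = m(c, m(c, c, c), cons(cons(c, c), m(c, cons(a, m(c, m(c, a, a), cons(b, b))), m(m(c, c, cons(b, b)), cons(a, a), a)))):
1. m(c, m(c, c, c), cons(cons(c, c), m(c, cons(a, m(c, m(c, a, a), cons(b, b))), m(m(c, c, cons(b, b)), cons(a, a), a))))  →  m(c, c, c)   [R1 at ε]
2. m(c, c, c)  →  c   [R1 at ε]

Reduce t₂ = m(c, cons(m(c, m(c, cons(a, b), cons(cons(a, b), a)), b), cons(m(c, cons(a, cons(c, c)), b), b)), b):
1. m(c, cons(m(c, m(c, cons(a, b), cons(cons(a, b), a)), b), cons(m(c, cons(a, cons(c, c)), b), b)), b)  →  cons(m(c, m(c, cons(a, b), cons(cons(a, b), a)), b), cons(m(c, cons(a, cons(c, c)), b), b))   [R1 at ε]
2. cons(m(c, m(c, cons(a, b), cons(cons(a, b), a)), b), cons(m(c, cons(a, cons(c, c)), b), b))  →  cons(m(c, cons(a, b), cons(cons(a, b), a)), cons(m(c, cons(a, cons(c, c)), b), b))   [R1 at 1]
3. cons(m(c, cons(a, b), cons(cons(a, b), a)), cons(m(c, cons(a, cons(c, c)), b), b))  →  cons(cons(a, b), cons(m(c, cons(a, cons(c, c)), b), b))   [R1 at 1]
4. cons(cons(a, b), cons(m(c, cons(a, cons(c, c)), b), b))  →  cons(cons(a, b), cons(cons(a, cons(c, c)), b))   [R1 at 2.1]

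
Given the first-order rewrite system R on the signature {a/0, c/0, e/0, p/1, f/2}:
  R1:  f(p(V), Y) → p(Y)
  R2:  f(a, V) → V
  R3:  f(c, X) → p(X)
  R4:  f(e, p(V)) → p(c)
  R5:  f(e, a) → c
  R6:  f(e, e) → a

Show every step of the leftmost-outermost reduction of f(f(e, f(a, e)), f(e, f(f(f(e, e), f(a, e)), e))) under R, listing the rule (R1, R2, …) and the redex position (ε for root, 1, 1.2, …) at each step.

1. f(f(e, f(a, e)), f(e, f(f(f(e, e), f(a, e)), e)))  →  f(f(e, e), f(e, f(f(f(e, e), f(a, e)), e)))   [R2 at 1.2]
2. f(f(e, e), f(e, f(f(f(e, e), f(a, e)), e)))  →  f(a, f(e, f(f(f(e, e), f(a, e)), e)))   [R6 at 1]
3. f(a, f(e, f(f(f(e, e), f(a, e)), e)))  →  f(e, f(f(f(e, e), f(a, e)), e))   [R2 at ε]
4. f(e, f(f(f(e, e), f(a, e)), e))  →  f(e, f(f(a, f(a, e)), e))   [R6 at 2.1.1]
5. f(e, f(f(a, f(a, e)), e))  →  f(e, f(f(a, e), e))   [R2 at 2.1]
6. f(e, f(f(a, e), e))  →  f(e, f(e, e))   [R2 at 2.1]
7. f(e, f(e, e))  →  f(e, a)   [R6 at 2]
8. f(e, a)  →  c   [R5 at ε]

c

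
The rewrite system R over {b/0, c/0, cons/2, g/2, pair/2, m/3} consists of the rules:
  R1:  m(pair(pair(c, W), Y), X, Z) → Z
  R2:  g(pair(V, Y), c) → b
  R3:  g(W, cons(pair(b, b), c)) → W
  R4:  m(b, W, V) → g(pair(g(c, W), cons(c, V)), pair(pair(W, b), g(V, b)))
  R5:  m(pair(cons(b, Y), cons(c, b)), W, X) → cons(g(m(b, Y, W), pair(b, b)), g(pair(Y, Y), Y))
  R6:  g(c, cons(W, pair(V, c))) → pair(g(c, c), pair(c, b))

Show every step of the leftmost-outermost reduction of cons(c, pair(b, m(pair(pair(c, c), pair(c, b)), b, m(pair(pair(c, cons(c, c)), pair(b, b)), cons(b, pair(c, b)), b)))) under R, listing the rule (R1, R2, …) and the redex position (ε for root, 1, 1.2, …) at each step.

1. cons(c, pair(b, m(pair(pair(c, c), pair(c, b)), b, m(pair(pair(c, cons(c, c)), pair(b, b)), cons(b, pair(c, b)), b))))  →  cons(c, pair(b, m(pair(pair(c, cons(c, c)), pair(b, b)), cons(b, pair(c, b)), b)))   [R1 at 2.2]
2. cons(c, pair(b, m(pair(pair(c, cons(c, c)), pair(b, b)), cons(b, pair(c, b)), b)))  →  cons(c, pair(b, b))   [R1 at 2.2]

cons(c, pair(b, b))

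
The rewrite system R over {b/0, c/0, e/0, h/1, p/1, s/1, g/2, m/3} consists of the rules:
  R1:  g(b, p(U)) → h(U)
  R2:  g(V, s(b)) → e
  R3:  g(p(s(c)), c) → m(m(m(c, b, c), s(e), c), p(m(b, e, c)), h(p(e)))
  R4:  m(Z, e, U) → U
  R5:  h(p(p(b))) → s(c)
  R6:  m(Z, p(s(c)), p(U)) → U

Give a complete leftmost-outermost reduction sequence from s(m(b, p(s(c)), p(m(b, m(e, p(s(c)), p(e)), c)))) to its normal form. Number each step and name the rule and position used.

s(c)

1. s(m(b, p(s(c)), p(m(b, m(e, p(s(c)), p(e)), c))))  →  s(m(b, m(e, p(s(c)), p(e)), c))   [R6 at 1]
2. s(m(b, m(e, p(s(c)), p(e)), c))  →  s(m(b, e, c))   [R6 at 1.2]
3. s(m(b, e, c))  →  s(c)   [R4 at 1]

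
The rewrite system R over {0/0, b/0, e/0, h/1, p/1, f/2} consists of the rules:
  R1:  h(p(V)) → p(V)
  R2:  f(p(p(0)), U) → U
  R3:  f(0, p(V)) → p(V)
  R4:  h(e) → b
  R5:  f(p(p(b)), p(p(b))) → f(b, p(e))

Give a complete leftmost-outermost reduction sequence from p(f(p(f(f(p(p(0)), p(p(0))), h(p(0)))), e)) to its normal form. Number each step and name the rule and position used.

1. p(f(p(f(f(p(p(0)), p(p(0))), h(p(0)))), e))  →  p(f(p(f(p(p(0)), h(p(0)))), e))   [R2 at 1.1.1.1]
2. p(f(p(f(p(p(0)), h(p(0)))), e))  →  p(f(p(h(p(0))), e))   [R2 at 1.1.1]
3. p(f(p(h(p(0))), e))  →  p(f(p(p(0)), e))   [R1 at 1.1.1]
4. p(f(p(p(0)), e))  →  p(e)   [R2 at 1]

p(e)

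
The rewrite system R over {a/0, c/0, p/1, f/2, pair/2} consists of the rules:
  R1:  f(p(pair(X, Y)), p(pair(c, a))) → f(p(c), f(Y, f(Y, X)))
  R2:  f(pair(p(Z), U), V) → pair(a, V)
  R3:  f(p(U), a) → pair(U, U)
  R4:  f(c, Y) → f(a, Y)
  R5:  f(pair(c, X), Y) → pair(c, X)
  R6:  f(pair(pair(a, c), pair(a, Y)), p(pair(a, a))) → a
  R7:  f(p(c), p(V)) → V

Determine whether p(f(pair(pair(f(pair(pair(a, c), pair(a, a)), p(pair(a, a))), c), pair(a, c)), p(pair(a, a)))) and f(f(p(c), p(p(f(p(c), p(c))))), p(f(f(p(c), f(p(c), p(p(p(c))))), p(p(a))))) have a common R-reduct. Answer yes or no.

Reduce t₁ = p(f(pair(pair(f(pair(pair(a, c), pair(a, a)), p(pair(a, a))), c), pair(a, c)), p(pair(a, a)))):
1. p(f(pair(pair(f(pair(pair(a, c), pair(a, a)), p(pair(a, a))), c), pair(a, c)), p(pair(a, a))))  →  p(f(pair(pair(a, c), pair(a, c)), p(pair(a, a))))   [R6 at 1.1.1.1]
2. p(f(pair(pair(a, c), pair(a, c)), p(pair(a, a))))  →  p(a)   [R6 at 1]

Reduce t₂ = f(f(p(c), p(p(f(p(c), p(c))))), p(f(f(p(c), f(p(c), p(p(p(c))))), p(p(a))))):
1. f(f(p(c), p(p(f(p(c), p(c))))), p(f(f(p(c), f(p(c), p(p(p(c))))), p(p(a)))))  →  f(p(f(p(c), p(c))), p(f(f(p(c), f(p(c), p(p(p(c))))), p(p(a)))))   [R7 at 1]
2. f(p(f(p(c), p(c))), p(f(f(p(c), f(p(c), p(p(p(c))))), p(p(a)))))  →  f(p(c), p(f(f(p(c), f(p(c), p(p(p(c))))), p(p(a)))))   [R7 at 1.1]
3. f(p(c), p(f(f(p(c), f(p(c), p(p(p(c))))), p(p(a)))))  →  f(f(p(c), f(p(c), p(p(p(c))))), p(p(a)))   [R7 at ε]
4. f(f(p(c), f(p(c), p(p(p(c))))), p(p(a)))  →  f(f(p(c), p(p(c))), p(p(a)))   [R7 at 1.2]
5. f(f(p(c), p(p(c))), p(p(a)))  →  f(p(c), p(p(a)))   [R7 at 1]
6. f(p(c), p(p(a)))  →  p(a)   [R7 at ε]

yes — NF(t₁) = p(a), NF(t₂) = p(a)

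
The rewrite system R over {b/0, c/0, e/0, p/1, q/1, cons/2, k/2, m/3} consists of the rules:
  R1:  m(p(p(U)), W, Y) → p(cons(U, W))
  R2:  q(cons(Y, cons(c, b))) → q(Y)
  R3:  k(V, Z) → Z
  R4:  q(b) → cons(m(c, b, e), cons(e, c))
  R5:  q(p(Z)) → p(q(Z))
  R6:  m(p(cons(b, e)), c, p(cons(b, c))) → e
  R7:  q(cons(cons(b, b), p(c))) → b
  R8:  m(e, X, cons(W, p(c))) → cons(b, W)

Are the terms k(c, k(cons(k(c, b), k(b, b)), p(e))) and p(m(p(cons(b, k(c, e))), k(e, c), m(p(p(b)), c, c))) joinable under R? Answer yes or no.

Reduce t₁ = k(c, k(cons(k(c, b), k(b, b)), p(e))):
1. k(c, k(cons(k(c, b), k(b, b)), p(e)))  →  k(cons(k(c, b), k(b, b)), p(e))   [R3 at ε]
2. k(cons(k(c, b), k(b, b)), p(e))  →  p(e)   [R3 at ε]

Reduce t₂ = p(m(p(cons(b, k(c, e))), k(e, c), m(p(p(b)), c, c))):
1. p(m(p(cons(b, k(c, e))), k(e, c), m(p(p(b)), c, c)))  →  p(m(p(cons(b, e)), k(e, c), m(p(p(b)), c, c)))   [R3 at 1.1.1.2]
2. p(m(p(cons(b, e)), k(e, c), m(p(p(b)), c, c)))  →  p(m(p(cons(b, e)), c, m(p(p(b)), c, c)))   [R3 at 1.2]
3. p(m(p(cons(b, e)), c, m(p(p(b)), c, c)))  →  p(m(p(cons(b, e)), c, p(cons(b, c))))   [R1 at 1.3]
4. p(m(p(cons(b, e)), c, p(cons(b, c))))  →  p(e)   [R6 at 1]

yes — NF(t₁) = p(e), NF(t₂) = p(e)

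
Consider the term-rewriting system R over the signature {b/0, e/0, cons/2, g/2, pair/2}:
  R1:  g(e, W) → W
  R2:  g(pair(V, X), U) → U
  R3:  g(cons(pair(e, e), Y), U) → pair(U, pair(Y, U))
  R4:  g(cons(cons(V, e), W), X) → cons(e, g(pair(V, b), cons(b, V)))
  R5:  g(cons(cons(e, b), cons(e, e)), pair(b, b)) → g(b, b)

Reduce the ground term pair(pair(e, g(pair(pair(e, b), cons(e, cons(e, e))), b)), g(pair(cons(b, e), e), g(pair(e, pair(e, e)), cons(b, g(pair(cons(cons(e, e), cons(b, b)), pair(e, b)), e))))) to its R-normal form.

pair(pair(e, b), cons(b, e))

1. pair(pair(e, g(pair(pair(e, b), cons(e, cons(e, e))), b)), g(pair(cons(b, e), e), g(pair(e, pair(e, e)), cons(b, g(pair(cons(cons(e, e), cons(b, b)), pair(e, b)), e)))))  →  pair(pair(e, b), g(pair(cons(b, e), e), g(pair(e, pair(e, e)), cons(b, g(pair(cons(cons(e, e), cons(b, b)), pair(e, b)), e)))))   [R2 at 1.2]
2. pair(pair(e, b), g(pair(cons(b, e), e), g(pair(e, pair(e, e)), cons(b, g(pair(cons(cons(e, e), cons(b, b)), pair(e, b)), e)))))  →  pair(pair(e, b), g(pair(e, pair(e, e)), cons(b, g(pair(cons(cons(e, e), cons(b, b)), pair(e, b)), e))))   [R2 at 2]
3. pair(pair(e, b), g(pair(e, pair(e, e)), cons(b, g(pair(cons(cons(e, e), cons(b, b)), pair(e, b)), e))))  →  pair(pair(e, b), cons(b, g(pair(cons(cons(e, e), cons(b, b)), pair(e, b)), e)))   [R2 at 2]
4. pair(pair(e, b), cons(b, g(pair(cons(cons(e, e), cons(b, b)), pair(e, b)), e)))  →  pair(pair(e, b), cons(b, e))   [R2 at 2.2]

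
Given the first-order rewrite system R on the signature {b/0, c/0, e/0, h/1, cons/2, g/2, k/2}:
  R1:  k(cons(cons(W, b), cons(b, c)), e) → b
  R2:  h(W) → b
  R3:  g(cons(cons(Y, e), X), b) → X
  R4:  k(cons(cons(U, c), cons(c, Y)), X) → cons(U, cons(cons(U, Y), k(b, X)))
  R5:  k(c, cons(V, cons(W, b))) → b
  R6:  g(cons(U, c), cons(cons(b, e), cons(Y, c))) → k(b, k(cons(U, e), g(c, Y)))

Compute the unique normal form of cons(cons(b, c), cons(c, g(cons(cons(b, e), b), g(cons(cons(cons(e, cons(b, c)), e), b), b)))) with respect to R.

cons(cons(b, c), cons(c, b))

1. cons(cons(b, c), cons(c, g(cons(cons(b, e), b), g(cons(cons(cons(e, cons(b, c)), e), b), b))))  →  cons(cons(b, c), cons(c, g(cons(cons(b, e), b), b)))   [R3 at 2.2.2]
2. cons(cons(b, c), cons(c, g(cons(cons(b, e), b), b)))  →  cons(cons(b, c), cons(c, b))   [R3 at 2.2]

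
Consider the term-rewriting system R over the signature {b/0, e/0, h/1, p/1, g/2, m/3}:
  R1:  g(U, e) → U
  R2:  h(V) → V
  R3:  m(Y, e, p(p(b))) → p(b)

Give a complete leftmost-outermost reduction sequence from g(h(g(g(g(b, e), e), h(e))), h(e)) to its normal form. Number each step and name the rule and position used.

1. g(h(g(g(g(b, e), e), h(e))), h(e))  →  g(g(g(g(b, e), e), h(e)), h(e))   [R2 at 1]
2. g(g(g(g(b, e), e), h(e)), h(e))  →  g(g(g(b, e), h(e)), h(e))   [R1 at 1.1]
3. g(g(g(b, e), h(e)), h(e))  →  g(g(b, h(e)), h(e))   [R1 at 1.1]
4. g(g(b, h(e)), h(e))  →  g(g(b, e), h(e))   [R2 at 1.2]
5. g(g(b, e), h(e))  →  g(b, h(e))   [R1 at 1]
6. g(b, h(e))  →  g(b, e)   [R2 at 2]
7. g(b, e)  →  b   [R1 at ε]

b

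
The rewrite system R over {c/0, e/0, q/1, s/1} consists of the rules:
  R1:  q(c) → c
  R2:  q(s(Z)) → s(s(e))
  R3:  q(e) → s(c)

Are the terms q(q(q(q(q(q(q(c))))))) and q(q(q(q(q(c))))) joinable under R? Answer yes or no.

yes — NF(t₁) = c, NF(t₂) = c

Reduce t₁ = q(q(q(q(q(q(q(c))))))):
1. q(q(q(q(q(q(q(c)))))))  →  q(q(q(q(q(q(c))))))   [R1 at 1.1.1.1.1.1]
2. q(q(q(q(q(q(c))))))  →  q(q(q(q(q(c)))))   [R1 at 1.1.1.1.1]
3. q(q(q(q(q(c)))))  →  q(q(q(q(c))))   [R1 at 1.1.1.1]
4. q(q(q(q(c))))  →  q(q(q(c)))   [R1 at 1.1.1]
5. q(q(q(c)))  →  q(q(c))   [R1 at 1.1]
6. q(q(c))  →  q(c)   [R1 at 1]
7. q(c)  →  c   [R1 at ε]

Reduce t₂ = q(q(q(q(q(c))))):
1. q(q(q(q(q(c)))))  →  q(q(q(q(c))))   [R1 at 1.1.1.1]
2. q(q(q(q(c))))  →  q(q(q(c)))   [R1 at 1.1.1]
3. q(q(q(c)))  →  q(q(c))   [R1 at 1.1]
4. q(q(c))  →  q(c)   [R1 at 1]
5. q(c)  →  c   [R1 at ε]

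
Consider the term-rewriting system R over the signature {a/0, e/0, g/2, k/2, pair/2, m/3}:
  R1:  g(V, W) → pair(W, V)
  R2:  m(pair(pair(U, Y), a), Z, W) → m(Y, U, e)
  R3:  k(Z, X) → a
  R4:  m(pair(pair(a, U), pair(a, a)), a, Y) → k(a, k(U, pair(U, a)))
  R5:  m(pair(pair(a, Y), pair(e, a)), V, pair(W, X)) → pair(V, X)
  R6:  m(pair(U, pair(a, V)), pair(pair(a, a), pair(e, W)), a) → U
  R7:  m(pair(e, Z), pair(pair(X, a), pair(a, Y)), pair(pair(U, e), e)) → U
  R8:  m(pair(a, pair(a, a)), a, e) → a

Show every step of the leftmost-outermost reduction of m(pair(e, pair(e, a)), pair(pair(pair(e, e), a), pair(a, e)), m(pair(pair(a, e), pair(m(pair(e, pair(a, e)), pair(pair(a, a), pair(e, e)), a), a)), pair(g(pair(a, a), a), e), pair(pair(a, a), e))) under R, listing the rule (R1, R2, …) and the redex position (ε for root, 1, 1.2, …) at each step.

1. m(pair(e, pair(e, a)), pair(pair(pair(e, e), a), pair(a, e)), m(pair(pair(a, e), pair(m(pair(e, pair(a, e)), pair(pair(a, a), pair(e, e)), a), a)), pair(g(pair(a, a), a), e), pair(pair(a, a), e)))  →  m(pair(e, pair(e, a)), pair(pair(pair(e, e), a), pair(a, e)), m(pair(pair(a, e), pair(e, a)), pair(g(pair(a, a), a), e), pair(pair(a, a), e)))   [R6 at 3.1.2.1]
2. m(pair(e, pair(e, a)), pair(pair(pair(e, e), a), pair(a, e)), m(pair(pair(a, e), pair(e, a)), pair(g(pair(a, a), a), e), pair(pair(a, a), e)))  →  m(pair(e, pair(e, a)), pair(pair(pair(e, e), a), pair(a, e)), pair(pair(g(pair(a, a), a), e), e))   [R5 at 3]
3. m(pair(e, pair(e, a)), pair(pair(pair(e, e), a), pair(a, e)), pair(pair(g(pair(a, a), a), e), e))  →  g(pair(a, a), a)   [R7 at ε]
4. g(pair(a, a), a)  →  pair(a, pair(a, a))   [R1 at ε]

pair(a, pair(a, a))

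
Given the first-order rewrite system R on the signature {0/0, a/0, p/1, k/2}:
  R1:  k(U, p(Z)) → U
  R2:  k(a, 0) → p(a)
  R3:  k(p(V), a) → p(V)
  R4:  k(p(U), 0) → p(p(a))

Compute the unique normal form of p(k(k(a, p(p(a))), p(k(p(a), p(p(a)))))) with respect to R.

1. p(k(k(a, p(p(a))), p(k(p(a), p(p(a))))))  →  p(k(a, p(p(a))))   [R1 at 1]
2. p(k(a, p(p(a))))  →  p(a)   [R1 at 1]

p(a)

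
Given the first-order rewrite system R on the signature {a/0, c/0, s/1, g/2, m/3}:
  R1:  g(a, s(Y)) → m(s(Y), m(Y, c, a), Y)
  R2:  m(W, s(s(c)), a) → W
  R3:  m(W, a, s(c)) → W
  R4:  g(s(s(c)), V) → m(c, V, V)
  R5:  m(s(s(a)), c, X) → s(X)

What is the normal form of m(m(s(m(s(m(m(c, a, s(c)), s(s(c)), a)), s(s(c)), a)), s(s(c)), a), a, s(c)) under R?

s(s(c))

1. m(m(s(m(s(m(m(c, a, s(c)), s(s(c)), a)), s(s(c)), a)), s(s(c)), a), a, s(c))  →  m(s(m(s(m(m(c, a, s(c)), s(s(c)), a)), s(s(c)), a)), s(s(c)), a)   [R3 at ε]
2. m(s(m(s(m(m(c, a, s(c)), s(s(c)), a)), s(s(c)), a)), s(s(c)), a)  →  s(m(s(m(m(c, a, s(c)), s(s(c)), a)), s(s(c)), a))   [R2 at ε]
3. s(m(s(m(m(c, a, s(c)), s(s(c)), a)), s(s(c)), a))  →  s(s(m(m(c, a, s(c)), s(s(c)), a)))   [R2 at 1]
4. s(s(m(m(c, a, s(c)), s(s(c)), a)))  →  s(s(m(c, a, s(c))))   [R2 at 1.1]
5. s(s(m(c, a, s(c))))  →  s(s(c))   [R3 at 1.1]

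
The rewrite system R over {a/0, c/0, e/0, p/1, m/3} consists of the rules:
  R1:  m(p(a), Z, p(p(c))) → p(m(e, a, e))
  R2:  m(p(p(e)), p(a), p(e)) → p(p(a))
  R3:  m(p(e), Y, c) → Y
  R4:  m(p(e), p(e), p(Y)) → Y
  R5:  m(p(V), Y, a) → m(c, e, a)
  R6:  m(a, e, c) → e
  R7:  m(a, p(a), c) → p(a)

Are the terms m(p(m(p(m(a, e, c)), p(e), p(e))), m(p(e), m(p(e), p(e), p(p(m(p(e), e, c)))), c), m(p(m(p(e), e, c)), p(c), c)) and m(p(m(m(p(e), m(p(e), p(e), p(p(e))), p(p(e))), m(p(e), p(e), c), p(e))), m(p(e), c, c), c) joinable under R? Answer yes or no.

Reduce t₁ = m(p(m(p(m(a, e, c)), p(e), p(e))), m(p(e), m(p(e), p(e), p(p(m(p(e), e, c)))), c), m(p(m(p(e), e, c)), p(c), c)):
1. m(p(m(p(m(a, e, c)), p(e), p(e))), m(p(e), m(p(e), p(e), p(p(m(p(e), e, c)))), c), m(p(m(p(e), e, c)), p(c), c))  →  m(p(m(p(e), p(e), p(e))), m(p(e), m(p(e), p(e), p(p(m(p(e), e, c)))), c), m(p(m(p(e), e, c)), p(c), c))   [R6 at 1.1.1.1]
2. m(p(m(p(e), p(e), p(e))), m(p(e), m(p(e), p(e), p(p(m(p(e), e, c)))), c), m(p(m(p(e), e, c)), p(c), c))  →  m(p(e), m(p(e), m(p(e), p(e), p(p(m(p(e), e, c)))), c), m(p(m(p(e), e, c)), p(c), c))   [R4 at 1.1]
3. m(p(e), m(p(e), m(p(e), p(e), p(p(m(p(e), e, c)))), c), m(p(m(p(e), e, c)), p(c), c))  →  m(p(e), m(p(e), p(e), p(p(m(p(e), e, c)))), m(p(m(p(e), e, c)), p(c), c))   [R3 at 2]
4. m(p(e), m(p(e), p(e), p(p(m(p(e), e, c)))), m(p(m(p(e), e, c)), p(c), c))  →  m(p(e), p(m(p(e), e, c)), m(p(m(p(e), e, c)), p(c), c))   [R4 at 2]
5. m(p(e), p(m(p(e), e, c)), m(p(m(p(e), e, c)), p(c), c))  →  m(p(e), p(e), m(p(m(p(e), e, c)), p(c), c))   [R3 at 2.1]
6. m(p(e), p(e), m(p(m(p(e), e, c)), p(c), c))  →  m(p(e), p(e), m(p(e), p(c), c))   [R3 at 3.1.1]
7. m(p(e), p(e), m(p(e), p(c), c))  →  m(p(e), p(e), p(c))   [R3 at 3]
8. m(p(e), p(e), p(c))  →  c   [R4 at ε]

Reduce t₂ = m(p(m(m(p(e), m(p(e), p(e), p(p(e))), p(p(e))), m(p(e), p(e), c), p(e))), m(p(e), c, c), c):
1. m(p(m(m(p(e), m(p(e), p(e), p(p(e))), p(p(e))), m(p(e), p(e), c), p(e))), m(p(e), c, c), c)  →  m(p(m(m(p(e), p(e), p(p(e))), m(p(e), p(e), c), p(e))), m(p(e), c, c), c)   [R4 at 1.1.1.2]
2. m(p(m(m(p(e), p(e), p(p(e))), m(p(e), p(e), c), p(e))), m(p(e), c, c), c)  →  m(p(m(p(e), m(p(e), p(e), c), p(e))), m(p(e), c, c), c)   [R4 at 1.1.1]
3. m(p(m(p(e), m(p(e), p(e), c), p(e))), m(p(e), c, c), c)  →  m(p(m(p(e), p(e), p(e))), m(p(e), c, c), c)   [R3 at 1.1.2]
4. m(p(m(p(e), p(e), p(e))), m(p(e), c, c), c)  →  m(p(e), m(p(e), c, c), c)   [R4 at 1.1]
5. m(p(e), m(p(e), c, c), c)  →  m(p(e), c, c)   [R3 at ε]
6. m(p(e), c, c)  →  c   [R3 at ε]

yes — NF(t₁) = c, NF(t₂) = c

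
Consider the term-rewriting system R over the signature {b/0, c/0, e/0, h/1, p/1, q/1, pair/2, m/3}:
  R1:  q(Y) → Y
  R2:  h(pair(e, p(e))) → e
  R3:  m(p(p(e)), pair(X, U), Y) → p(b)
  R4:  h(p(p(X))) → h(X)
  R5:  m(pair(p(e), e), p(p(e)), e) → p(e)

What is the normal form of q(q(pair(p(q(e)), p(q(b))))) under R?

1. q(q(pair(p(q(e)), p(q(b)))))  →  q(pair(p(q(e)), p(q(b))))   [R1 at ε]
2. q(pair(p(q(e)), p(q(b))))  →  pair(p(q(e)), p(q(b)))   [R1 at ε]
3. pair(p(q(e)), p(q(b)))  →  pair(p(e), p(q(b)))   [R1 at 1.1]
4. pair(p(e), p(q(b)))  →  pair(p(e), p(b))   [R1 at 2.1]

pair(p(e), p(b))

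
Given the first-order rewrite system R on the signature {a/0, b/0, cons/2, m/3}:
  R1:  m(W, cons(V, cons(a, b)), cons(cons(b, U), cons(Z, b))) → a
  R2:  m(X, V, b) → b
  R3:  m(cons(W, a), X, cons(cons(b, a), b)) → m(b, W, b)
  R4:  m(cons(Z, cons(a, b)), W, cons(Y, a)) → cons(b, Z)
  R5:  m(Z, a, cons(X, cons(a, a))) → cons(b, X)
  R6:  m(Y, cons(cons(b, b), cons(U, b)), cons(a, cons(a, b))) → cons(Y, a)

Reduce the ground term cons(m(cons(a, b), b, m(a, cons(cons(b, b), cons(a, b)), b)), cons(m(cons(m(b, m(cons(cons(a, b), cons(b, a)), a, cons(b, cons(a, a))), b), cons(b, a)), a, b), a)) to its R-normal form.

cons(b, cons(b, a))

1. cons(m(cons(a, b), b, m(a, cons(cons(b, b), cons(a, b)), b)), cons(m(cons(m(b, m(cons(cons(a, b), cons(b, a)), a, cons(b, cons(a, a))), b), cons(b, a)), a, b), a))  →  cons(m(cons(a, b), b, b), cons(m(cons(m(b, m(cons(cons(a, b), cons(b, a)), a, cons(b, cons(a, a))), b), cons(b, a)), a, b), a))   [R2 at 1.3]
2. cons(m(cons(a, b), b, b), cons(m(cons(m(b, m(cons(cons(a, b), cons(b, a)), a, cons(b, cons(a, a))), b), cons(b, a)), a, b), a))  →  cons(b, cons(m(cons(m(b, m(cons(cons(a, b), cons(b, a)), a, cons(b, cons(a, a))), b), cons(b, a)), a, b), a))   [R2 at 1]
3. cons(b, cons(m(cons(m(b, m(cons(cons(a, b), cons(b, a)), a, cons(b, cons(a, a))), b), cons(b, a)), a, b), a))  →  cons(b, cons(b, a))   [R2 at 2.1]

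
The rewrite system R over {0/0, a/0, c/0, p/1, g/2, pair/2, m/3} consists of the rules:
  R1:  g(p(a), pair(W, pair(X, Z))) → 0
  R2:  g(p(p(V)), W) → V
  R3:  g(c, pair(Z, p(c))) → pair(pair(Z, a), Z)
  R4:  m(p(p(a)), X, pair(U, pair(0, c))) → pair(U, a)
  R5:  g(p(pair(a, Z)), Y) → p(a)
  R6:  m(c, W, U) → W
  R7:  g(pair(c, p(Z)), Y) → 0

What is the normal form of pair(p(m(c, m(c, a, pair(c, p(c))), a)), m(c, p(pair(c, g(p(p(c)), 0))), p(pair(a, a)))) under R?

pair(p(a), p(pair(c, c)))

1. pair(p(m(c, m(c, a, pair(c, p(c))), a)), m(c, p(pair(c, g(p(p(c)), 0))), p(pair(a, a))))  →  pair(p(m(c, a, pair(c, p(c)))), m(c, p(pair(c, g(p(p(c)), 0))), p(pair(a, a))))   [R6 at 1.1]
2. pair(p(m(c, a, pair(c, p(c)))), m(c, p(pair(c, g(p(p(c)), 0))), p(pair(a, a))))  →  pair(p(a), m(c, p(pair(c, g(p(p(c)), 0))), p(pair(a, a))))   [R6 at 1.1]
3. pair(p(a), m(c, p(pair(c, g(p(p(c)), 0))), p(pair(a, a))))  →  pair(p(a), p(pair(c, g(p(p(c)), 0))))   [R6 at 2]
4. pair(p(a), p(pair(c, g(p(p(c)), 0))))  →  pair(p(a), p(pair(c, c)))   [R2 at 2.1.2]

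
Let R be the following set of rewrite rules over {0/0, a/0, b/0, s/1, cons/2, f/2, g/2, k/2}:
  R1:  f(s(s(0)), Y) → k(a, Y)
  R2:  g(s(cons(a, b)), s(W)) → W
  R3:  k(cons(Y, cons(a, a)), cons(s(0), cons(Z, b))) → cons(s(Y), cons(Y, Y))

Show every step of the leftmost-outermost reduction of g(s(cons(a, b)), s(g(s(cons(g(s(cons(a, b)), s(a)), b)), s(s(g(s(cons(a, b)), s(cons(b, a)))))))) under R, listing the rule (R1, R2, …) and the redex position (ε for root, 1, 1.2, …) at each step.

1. g(s(cons(a, b)), s(g(s(cons(g(s(cons(a, b)), s(a)), b)), s(s(g(s(cons(a, b)), s(cons(b, a))))))))  →  g(s(cons(g(s(cons(a, b)), s(a)), b)), s(s(g(s(cons(a, b)), s(cons(b, a))))))   [R2 at ε]
2. g(s(cons(g(s(cons(a, b)), s(a)), b)), s(s(g(s(cons(a, b)), s(cons(b, a))))))  →  g(s(cons(a, b)), s(s(g(s(cons(a, b)), s(cons(b, a))))))   [R2 at 1.1.1]
3. g(s(cons(a, b)), s(s(g(s(cons(a, b)), s(cons(b, a))))))  →  s(g(s(cons(a, b)), s(cons(b, a))))   [R2 at ε]
4. s(g(s(cons(a, b)), s(cons(b, a))))  →  s(cons(b, a))   [R2 at 1]

s(cons(b, a))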